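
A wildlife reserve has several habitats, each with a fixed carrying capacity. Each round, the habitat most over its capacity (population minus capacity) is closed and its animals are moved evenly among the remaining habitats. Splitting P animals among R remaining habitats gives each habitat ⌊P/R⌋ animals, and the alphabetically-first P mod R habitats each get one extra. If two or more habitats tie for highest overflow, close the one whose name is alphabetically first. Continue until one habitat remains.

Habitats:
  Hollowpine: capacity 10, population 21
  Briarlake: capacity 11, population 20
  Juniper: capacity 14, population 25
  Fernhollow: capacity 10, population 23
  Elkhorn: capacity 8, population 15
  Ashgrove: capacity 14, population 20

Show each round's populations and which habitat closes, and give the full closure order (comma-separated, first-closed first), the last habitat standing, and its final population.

Closure order: Fernhollow, Hollowpine, Juniper, Briarlake, Ashgrove
Last habitat: Elkhorn with 124 animals

Round 1: Ashgrove=20 Briarlake=20 Elkhorn=15 Fernhollow=23 Hollowpine=21 Juniper=25 → close Fernhollow (overflow 13)
  23÷5 = 4 each, +1 to first 3
Round 2: Ashgrove=25 Briarlake=25 Elkhorn=20 Hollowpine=25 Juniper=29 → close Hollowpine (overflow 15)
  25÷4 = 6 each, +1 to first 1
Round 3: Ashgrove=32 Briarlake=31 Elkhorn=26 Juniper=35 → close Juniper (overflow 21)
  35÷3 = 11 each, +1 to first 2
Round 4: Ashgrove=44 Briarlake=43 Elkhorn=37 → close Briarlake (overflow 32)
  43÷2 = 21 each, +1 to first 1
Round 5: Ashgrove=66 Elkhorn=58 → close Ashgrove (overflow 52)
  66÷1 = 66 each, +1 to first 0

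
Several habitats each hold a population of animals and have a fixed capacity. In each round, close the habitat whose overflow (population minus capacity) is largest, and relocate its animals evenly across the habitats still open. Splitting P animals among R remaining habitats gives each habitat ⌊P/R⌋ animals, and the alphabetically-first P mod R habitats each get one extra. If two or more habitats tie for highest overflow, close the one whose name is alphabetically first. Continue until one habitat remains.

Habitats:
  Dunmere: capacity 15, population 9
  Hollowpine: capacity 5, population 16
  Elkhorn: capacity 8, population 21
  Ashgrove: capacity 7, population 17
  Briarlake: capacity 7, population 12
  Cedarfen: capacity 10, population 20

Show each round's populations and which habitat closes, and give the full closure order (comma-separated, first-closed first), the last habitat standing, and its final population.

Closure order: Elkhorn, Ashgrove, Cedarfen, Hollowpine, Briarlake
Last habitat: Dunmere with 95 animals

Round 1: Ashgrove=17 Briarlake=12 Cedarfen=20 Dunmere=9 Elkhorn=21 Hollowpine=16 → close Elkhorn (overflow 13)
  21÷5 = 4 each, +1 to first 1
Round 2: Ashgrove=22 Briarlake=16 Cedarfen=24 Dunmere=13 Hollowpine=20 → close Ashgrove (overflow 15)
  22÷4 = 5 each, +1 to first 2
Round 3: Briarlake=22 Cedarfen=30 Dunmere=18 Hollowpine=25 → close Cedarfen (overflow 20)
  30÷3 = 10 each, +1 to first 0
Round 4: Briarlake=32 Dunmere=28 Hollowpine=35 → close Hollowpine (overflow 30)
  35÷2 = 17 each, +1 to first 1
Round 5: Briarlake=50 Dunmere=45 → close Briarlake (overflow 43)
  50÷1 = 50 each, +1 to first 0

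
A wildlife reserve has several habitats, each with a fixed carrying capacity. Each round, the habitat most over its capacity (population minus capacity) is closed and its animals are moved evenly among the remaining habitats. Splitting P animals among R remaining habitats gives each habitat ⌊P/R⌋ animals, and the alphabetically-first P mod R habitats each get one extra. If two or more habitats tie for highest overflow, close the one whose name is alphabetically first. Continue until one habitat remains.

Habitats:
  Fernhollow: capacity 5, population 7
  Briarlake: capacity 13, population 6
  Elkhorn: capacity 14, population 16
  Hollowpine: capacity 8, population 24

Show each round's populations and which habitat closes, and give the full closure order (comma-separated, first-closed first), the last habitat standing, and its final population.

Closure order: Hollowpine, Elkhorn, Fernhollow
Last habitat: Briarlake with 53 animals

Round 1: Briarlake=6 Elkhorn=16 Fernhollow=7 Hollowpine=24 → close Hollowpine (overflow 16)
  24÷3 = 8 each, +1 to first 0
Round 2: Briarlake=14 Elkhorn=24 Fernhollow=15 → close Elkhorn (overflow 10)
  24÷2 = 12 each, +1 to first 0
Round 3: Briarlake=26 Fernhollow=27 → close Fernhollow (overflow 22)
  27÷1 = 27 each, +1 to first 0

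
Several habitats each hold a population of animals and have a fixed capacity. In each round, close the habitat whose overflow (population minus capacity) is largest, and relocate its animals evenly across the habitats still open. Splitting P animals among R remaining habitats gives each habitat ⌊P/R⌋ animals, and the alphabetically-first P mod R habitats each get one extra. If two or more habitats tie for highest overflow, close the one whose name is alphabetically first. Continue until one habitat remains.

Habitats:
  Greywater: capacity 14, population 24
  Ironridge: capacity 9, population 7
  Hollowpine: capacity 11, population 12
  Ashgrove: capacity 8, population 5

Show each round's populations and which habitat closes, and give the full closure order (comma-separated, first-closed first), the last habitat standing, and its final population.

Closure order: Greywater, Hollowpine, Ironridge
Last habitat: Ashgrove with 48 animals

Round 1: Ashgrove=5 Greywater=24 Hollowpine=12 Ironridge=7 → close Greywater (overflow 10)
  24÷3 = 8 each, +1 to first 0
Round 2: Ashgrove=13 Hollowpine=20 Ironridge=15 → close Hollowpine (overflow 9)
  20÷2 = 10 each, +1 to first 0
Round 3: Ashgrove=23 Ironridge=25 → close Ironridge (overflow 16)
  25÷1 = 25 each, +1 to first 0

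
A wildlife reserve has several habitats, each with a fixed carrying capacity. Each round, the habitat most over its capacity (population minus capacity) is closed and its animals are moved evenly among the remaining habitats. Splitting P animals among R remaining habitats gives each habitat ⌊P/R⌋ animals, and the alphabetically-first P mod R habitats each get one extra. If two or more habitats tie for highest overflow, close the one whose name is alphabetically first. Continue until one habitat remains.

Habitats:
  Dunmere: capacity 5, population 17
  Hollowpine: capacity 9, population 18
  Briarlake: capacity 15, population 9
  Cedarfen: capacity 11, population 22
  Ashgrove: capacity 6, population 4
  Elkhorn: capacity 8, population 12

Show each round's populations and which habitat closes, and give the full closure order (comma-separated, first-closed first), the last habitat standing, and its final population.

Round 1: Ashgrove=4 Briarlake=9 Cedarfen=22 Dunmere=17 Elkhorn=12 Hollowpine=18 → close Dunmere (overflow 12)
  17÷5 = 3 each, +1 to first 2
Round 2: Ashgrove=8 Briarlake=13 Cedarfen=25 Elkhorn=15 Hollowpine=21 → close Cedarfen (overflow 14)
  25÷4 = 6 each, +1 to first 1
Round 3: Ashgrove=15 Briarlake=19 Elkhorn=21 Hollowpine=27 → close Hollowpine (overflow 18)
  27÷3 = 9 each, +1 to first 0
Round 4: Ashgrove=24 Briarlake=28 Elkhorn=30 → close Elkhorn (overflow 22)
  30÷2 = 15 each, +1 to first 0
Round 5: Ashgrove=39 Briarlake=43 → close Ashgrove (overflow 33)
  39÷1 = 39 each, +1 to first 0

Closure order: Dunmere, Cedarfen, Hollowpine, Elkhorn, Ashgrove
Last habitat: Briarlake with 82 animals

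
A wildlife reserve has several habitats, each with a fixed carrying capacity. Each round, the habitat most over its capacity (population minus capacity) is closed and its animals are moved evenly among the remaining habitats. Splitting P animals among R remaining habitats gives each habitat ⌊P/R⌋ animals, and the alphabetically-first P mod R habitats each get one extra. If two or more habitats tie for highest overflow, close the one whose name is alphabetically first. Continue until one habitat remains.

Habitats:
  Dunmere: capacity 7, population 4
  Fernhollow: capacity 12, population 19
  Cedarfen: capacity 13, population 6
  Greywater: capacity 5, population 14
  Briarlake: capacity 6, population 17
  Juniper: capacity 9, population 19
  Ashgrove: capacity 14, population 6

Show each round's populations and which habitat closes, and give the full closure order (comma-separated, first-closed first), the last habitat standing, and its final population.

Round 1: Ashgrove=6 Briarlake=17 Cedarfen=6 Dunmere=4 Fernhollow=19 Greywater=14 Juniper=19 → close Briarlake (overflow 11)
  17÷6 = 2 each, +1 to first 5
Round 2: Ashgrove=9 Cedarfen=9 Dunmere=7 Fernhollow=22 Greywater=17 Juniper=21 → close Greywater (overflow 12)
  17÷5 = 3 each, +1 to first 2
Round 3: Ashgrove=13 Cedarfen=13 Dunmere=10 Fernhollow=25 Juniper=24 → close Juniper (overflow 15)
  24÷4 = 6 each, +1 to first 0
Round 4: Ashgrove=19 Cedarfen=19 Dunmere=16 Fernhollow=31 → close Fernhollow (overflow 19)
  31÷3 = 10 each, +1 to first 1
Round 5: Ashgrove=30 Cedarfen=29 Dunmere=26 → close Dunmere (overflow 19)
  26÷2 = 13 each, +1 to first 0
Round 6: Ashgrove=43 Cedarfen=42 → close Ashgrove (overflow 29)
  43÷1 = 43 each, +1 to first 0

Closure order: Briarlake, Greywater, Juniper, Fernhollow, Dunmere, Ashgrove
Last habitat: Cedarfen with 85 animals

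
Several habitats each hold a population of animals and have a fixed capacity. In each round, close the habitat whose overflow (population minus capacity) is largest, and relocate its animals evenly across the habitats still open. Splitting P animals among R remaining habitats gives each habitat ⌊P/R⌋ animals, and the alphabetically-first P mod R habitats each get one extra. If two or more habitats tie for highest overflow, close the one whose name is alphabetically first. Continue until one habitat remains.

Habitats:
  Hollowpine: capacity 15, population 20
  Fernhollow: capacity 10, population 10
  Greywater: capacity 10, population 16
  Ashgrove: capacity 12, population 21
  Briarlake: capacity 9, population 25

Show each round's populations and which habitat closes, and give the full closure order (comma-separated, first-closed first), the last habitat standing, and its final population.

Round 1: Ashgrove=21 Briarlake=25 Fernhollow=10 Greywater=16 Hollowpine=20 → close Briarlake (overflow 16)
  25÷4 = 6 each, +1 to first 1
Round 2: Ashgrove=28 Fernhollow=16 Greywater=22 Hollowpine=26 → close Ashgrove (overflow 16)
  28÷3 = 9 each, +1 to first 1
Round 3: Fernhollow=26 Greywater=31 Hollowpine=35 → close Greywater (overflow 21)
  31÷2 = 15 each, +1 to first 1
Round 4: Fernhollow=42 Hollowpine=50 → close Hollowpine (overflow 35)
  50÷1 = 50 each, +1 to first 0

Closure order: Briarlake, Ashgrove, Greywater, Hollowpine
Last habitat: Fernhollow with 92 animals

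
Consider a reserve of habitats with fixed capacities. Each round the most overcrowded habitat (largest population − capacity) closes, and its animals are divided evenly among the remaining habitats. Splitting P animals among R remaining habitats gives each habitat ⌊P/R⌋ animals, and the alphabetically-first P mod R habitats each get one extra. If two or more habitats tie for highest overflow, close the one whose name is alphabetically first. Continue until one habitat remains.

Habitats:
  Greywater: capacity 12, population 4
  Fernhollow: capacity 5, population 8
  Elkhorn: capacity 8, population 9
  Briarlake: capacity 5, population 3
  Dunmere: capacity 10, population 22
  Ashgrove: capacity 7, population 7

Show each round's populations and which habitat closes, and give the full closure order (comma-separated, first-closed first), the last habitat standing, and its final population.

Round 1: Ashgrove=7 Briarlake=3 Dunmere=22 Elkhorn=9 Fernhollow=8 Greywater=4 → close Dunmere (overflow 12)
  22÷5 = 4 each, +1 to first 2
Round 2: Ashgrove=12 Briarlake=8 Elkhorn=13 Fernhollow=12 Greywater=8 → close Fernhollow (overflow 7)
  12÷4 = 3 each, +1 to first 0
Round 3: Ashgrove=15 Briarlake=11 Elkhorn=16 Greywater=11 → close Ashgrove (overflow 8)
  15÷3 = 5 each, +1 to first 0
Round 4: Briarlake=16 Elkhorn=21 Greywater=16 → close Elkhorn (overflow 13)
  21÷2 = 10 each, +1 to first 1
Round 5: Briarlake=27 Greywater=26 → close Briarlake (overflow 22)
  27÷1 = 27 each, +1 to first 0

Closure order: Dunmere, Fernhollow, Ashgrove, Elkhorn, Briarlake
Last habitat: Greywater with 53 animals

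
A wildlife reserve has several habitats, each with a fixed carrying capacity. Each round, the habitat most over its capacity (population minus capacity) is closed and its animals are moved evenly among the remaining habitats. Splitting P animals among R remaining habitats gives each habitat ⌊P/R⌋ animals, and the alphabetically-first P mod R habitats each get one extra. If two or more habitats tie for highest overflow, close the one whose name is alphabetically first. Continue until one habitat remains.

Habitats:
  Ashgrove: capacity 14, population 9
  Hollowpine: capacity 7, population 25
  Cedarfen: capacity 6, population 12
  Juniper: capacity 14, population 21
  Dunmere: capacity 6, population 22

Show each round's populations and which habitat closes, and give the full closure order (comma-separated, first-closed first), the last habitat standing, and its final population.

Round 1: Ashgrove=9 Cedarfen=12 Dunmere=22 Hollowpine=25 Juniper=21 → close Hollowpine (overflow 18)
  25÷4 = 6 each, +1 to first 1
Round 2: Ashgrove=16 Cedarfen=18 Dunmere=28 Juniper=27 → close Dunmere (overflow 22)
  28÷3 = 9 each, +1 to first 1
Round 3: Ashgrove=26 Cedarfen=27 Juniper=36 → close Juniper (overflow 22)
  36÷2 = 18 each, +1 to first 0
Round 4: Ashgrove=44 Cedarfen=45 → close Cedarfen (overflow 39)
  45÷1 = 45 each, +1 to first 0

Closure order: Hollowpine, Dunmere, Juniper, Cedarfen
Last habitat: Ashgrove with 89 animals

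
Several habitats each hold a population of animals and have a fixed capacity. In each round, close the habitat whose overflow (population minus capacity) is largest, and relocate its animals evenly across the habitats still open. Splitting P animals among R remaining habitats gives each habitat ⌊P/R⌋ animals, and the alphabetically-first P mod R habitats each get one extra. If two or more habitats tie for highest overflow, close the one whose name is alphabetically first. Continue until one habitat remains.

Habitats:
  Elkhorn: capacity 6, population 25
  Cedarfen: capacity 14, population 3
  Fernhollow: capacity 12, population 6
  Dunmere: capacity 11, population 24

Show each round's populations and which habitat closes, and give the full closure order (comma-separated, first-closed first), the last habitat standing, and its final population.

Round 1: Cedarfen=3 Dunmere=24 Elkhorn=25 Fernhollow=6 → close Elkhorn (overflow 19)
  25÷3 = 8 each, +1 to first 1
Round 2: Cedarfen=12 Dunmere=32 Fernhollow=14 → close Dunmere (overflow 21)
  32÷2 = 16 each, +1 to first 0
Round 3: Cedarfen=28 Fernhollow=30 → close Fernhollow (overflow 18)
  30÷1 = 30 each, +1 to first 0

Closure order: Elkhorn, Dunmere, Fernhollow
Last habitat: Cedarfen with 58 animals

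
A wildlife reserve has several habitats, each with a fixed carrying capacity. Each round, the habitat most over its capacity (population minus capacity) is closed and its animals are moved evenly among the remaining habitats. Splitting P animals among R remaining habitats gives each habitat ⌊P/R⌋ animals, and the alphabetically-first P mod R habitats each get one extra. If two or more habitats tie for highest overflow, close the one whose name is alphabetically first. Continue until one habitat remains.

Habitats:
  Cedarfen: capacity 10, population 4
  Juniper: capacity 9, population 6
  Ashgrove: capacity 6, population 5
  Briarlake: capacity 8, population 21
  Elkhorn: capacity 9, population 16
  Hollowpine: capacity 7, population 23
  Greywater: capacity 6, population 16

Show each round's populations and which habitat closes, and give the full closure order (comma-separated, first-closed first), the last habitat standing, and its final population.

Closure order: Hollowpine, Briarlake, Greywater, Elkhorn, Ashgrove, Juniper
Last habitat: Cedarfen with 91 animals

Round 1: Ashgrove=5 Briarlake=21 Cedarfen=4 Elkhorn=16 Greywater=16 Hollowpine=23 Juniper=6 → close Hollowpine (overflow 16)
  23÷6 = 3 each, +1 to first 5
Round 2: Ashgrove=9 Briarlake=25 Cedarfen=8 Elkhorn=20 Greywater=20 Juniper=9 → close Briarlake (overflow 17)
  25÷5 = 5 each, +1 to first 0
Round 3: Ashgrove=14 Cedarfen=13 Elkhorn=25 Greywater=25 Juniper=14 → close Greywater (overflow 19)
  25÷4 = 6 each, +1 to first 1
Round 4: Ashgrove=21 Cedarfen=19 Elkhorn=31 Juniper=20 → close Elkhorn (overflow 22)
  31÷3 = 10 each, +1 to first 1
Round 5: Ashgrove=32 Cedarfen=29 Juniper=30 → close Ashgrove (overflow 26)
  32÷2 = 16 each, +1 to first 0
Round 6: Cedarfen=45 Juniper=46 → close Juniper (overflow 37)
  46÷1 = 46 each, +1 to first 0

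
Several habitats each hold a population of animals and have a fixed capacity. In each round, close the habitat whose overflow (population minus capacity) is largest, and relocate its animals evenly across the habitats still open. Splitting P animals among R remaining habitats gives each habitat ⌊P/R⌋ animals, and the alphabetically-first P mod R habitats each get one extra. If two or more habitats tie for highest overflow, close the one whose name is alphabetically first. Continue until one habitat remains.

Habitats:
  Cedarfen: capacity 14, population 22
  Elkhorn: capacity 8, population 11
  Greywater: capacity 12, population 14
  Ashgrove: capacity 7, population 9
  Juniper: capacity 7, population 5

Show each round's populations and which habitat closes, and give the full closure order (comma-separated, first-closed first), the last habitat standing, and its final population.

Closure order: Cedarfen, Elkhorn, Ashgrove, Greywater
Last habitat: Juniper with 61 animals

Round 1: Ashgrove=9 Cedarfen=22 Elkhorn=11 Greywater=14 Juniper=5 → close Cedarfen (overflow 8)
  22÷4 = 5 each, +1 to first 2
Round 2: Ashgrove=15 Elkhorn=17 Greywater=19 Juniper=10 → close Elkhorn (overflow 9)
  17÷3 = 5 each, +1 to first 2
Round 3: Ashgrove=21 Greywater=25 Juniper=15 → close Ashgrove (overflow 14)
  21÷2 = 10 each, +1 to first 1
Round 4: Greywater=36 Juniper=25 → close Greywater (overflow 24)
  36÷1 = 36 each, +1 to first 0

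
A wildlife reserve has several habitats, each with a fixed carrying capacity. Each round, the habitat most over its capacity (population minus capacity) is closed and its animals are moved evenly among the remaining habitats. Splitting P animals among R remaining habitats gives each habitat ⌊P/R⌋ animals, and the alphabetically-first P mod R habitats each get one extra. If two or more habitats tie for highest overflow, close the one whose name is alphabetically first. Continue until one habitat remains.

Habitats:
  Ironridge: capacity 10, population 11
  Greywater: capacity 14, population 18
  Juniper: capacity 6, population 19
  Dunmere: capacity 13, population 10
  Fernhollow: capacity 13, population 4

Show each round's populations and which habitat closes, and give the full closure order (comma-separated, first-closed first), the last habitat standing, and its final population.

Round 1: Dunmere=10 Fernhollow=4 Greywater=18 Ironridge=11 Juniper=19 → close Juniper (overflow 13)
  19÷4 = 4 each, +1 to first 3
Round 2: Dunmere=15 Fernhollow=9 Greywater=23 Ironridge=15 → close Greywater (overflow 9)
  23÷3 = 7 each, +1 to first 2
Round 3: Dunmere=23 Fernhollow=17 Ironridge=22 → close Ironridge (overflow 12)
  22÷2 = 11 each, +1 to first 0
Round 4: Dunmere=34 Fernhollow=28 → close Dunmere (overflow 21)
  34÷1 = 34 each, +1 to first 0

Closure order: Juniper, Greywater, Ironridge, Dunmere
Last habitat: Fernhollow with 62 animals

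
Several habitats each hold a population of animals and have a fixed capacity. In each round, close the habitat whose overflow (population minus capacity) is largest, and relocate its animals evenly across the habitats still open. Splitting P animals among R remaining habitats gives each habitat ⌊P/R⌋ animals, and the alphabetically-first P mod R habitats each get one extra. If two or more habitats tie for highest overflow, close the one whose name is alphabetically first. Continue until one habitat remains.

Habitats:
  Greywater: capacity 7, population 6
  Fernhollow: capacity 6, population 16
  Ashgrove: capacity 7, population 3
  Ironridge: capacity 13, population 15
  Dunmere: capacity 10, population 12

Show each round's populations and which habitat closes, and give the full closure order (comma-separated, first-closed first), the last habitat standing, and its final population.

Closure order: Fernhollow, Dunmere, Ironridge, Greywater
Last habitat: Ashgrove with 52 animals

Round 1: Ashgrove=3 Dunmere=12 Fernhollow=16 Greywater=6 Ironridge=15 → close Fernhollow (overflow 10)
  16÷4 = 4 each, +1 to first 0
Round 2: Ashgrove=7 Dunmere=16 Greywater=10 Ironridge=19 → close Dunmere (overflow 6)
  16÷3 = 5 each, +1 to first 1
Round 3: Ashgrove=13 Greywater=15 Ironridge=24 → close Ironridge (overflow 11)
  24÷2 = 12 each, +1 to first 0
Round 4: Ashgrove=25 Greywater=27 → close Greywater (overflow 20)
  27÷1 = 27 each, +1 to first 0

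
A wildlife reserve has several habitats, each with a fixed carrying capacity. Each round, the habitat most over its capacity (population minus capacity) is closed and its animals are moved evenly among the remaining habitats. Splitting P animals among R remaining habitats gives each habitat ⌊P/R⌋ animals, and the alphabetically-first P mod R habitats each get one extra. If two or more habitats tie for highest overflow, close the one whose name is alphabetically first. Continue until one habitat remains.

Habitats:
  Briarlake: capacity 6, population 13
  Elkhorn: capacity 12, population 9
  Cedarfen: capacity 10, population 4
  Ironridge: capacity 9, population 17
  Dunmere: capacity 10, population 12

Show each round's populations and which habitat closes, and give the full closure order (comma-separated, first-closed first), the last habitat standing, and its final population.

Closure order: Ironridge, Briarlake, Dunmere, Elkhorn
Last habitat: Cedarfen with 55 animals

Round 1: Briarlake=13 Cedarfen=4 Dunmere=12 Elkhorn=9 Ironridge=17 → close Ironridge (overflow 8)
  17÷4 = 4 each, +1 to first 1
Round 2: Briarlake=18 Cedarfen=8 Dunmere=16 Elkhorn=13 → close Briarlake (overflow 12)
  18÷3 = 6 each, +1 to first 0
Round 3: Cedarfen=14 Dunmere=22 Elkhorn=19 → close Dunmere (overflow 12)
  22÷2 = 11 each, +1 to first 0
Round 4: Cedarfen=25 Elkhorn=30 → close Elkhorn (overflow 18)
  30÷1 = 30 each, +1 to first 0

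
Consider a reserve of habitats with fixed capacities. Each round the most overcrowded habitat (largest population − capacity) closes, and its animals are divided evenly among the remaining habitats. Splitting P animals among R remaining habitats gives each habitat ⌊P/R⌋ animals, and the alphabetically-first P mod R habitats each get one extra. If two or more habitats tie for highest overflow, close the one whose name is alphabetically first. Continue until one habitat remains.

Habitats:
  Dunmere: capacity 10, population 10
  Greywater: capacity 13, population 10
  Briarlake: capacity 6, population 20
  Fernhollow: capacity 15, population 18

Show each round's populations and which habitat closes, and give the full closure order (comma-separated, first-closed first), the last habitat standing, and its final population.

Closure order: Briarlake, Fernhollow, Dunmere
Last habitat: Greywater with 58 animals

Round 1: Briarlake=20 Dunmere=10 Fernhollow=18 Greywater=10 → close Briarlake (overflow 14)
  20÷3 = 6 each, +1 to first 2
Round 2: Dunmere=17 Fernhollow=25 Greywater=16 → close Fernhollow (overflow 10)
  25÷2 = 12 each, +1 to first 1
Round 3: Dunmere=30 Greywater=28 → close Dunmere (overflow 20)
  30÷1 = 30 each, +1 to first 0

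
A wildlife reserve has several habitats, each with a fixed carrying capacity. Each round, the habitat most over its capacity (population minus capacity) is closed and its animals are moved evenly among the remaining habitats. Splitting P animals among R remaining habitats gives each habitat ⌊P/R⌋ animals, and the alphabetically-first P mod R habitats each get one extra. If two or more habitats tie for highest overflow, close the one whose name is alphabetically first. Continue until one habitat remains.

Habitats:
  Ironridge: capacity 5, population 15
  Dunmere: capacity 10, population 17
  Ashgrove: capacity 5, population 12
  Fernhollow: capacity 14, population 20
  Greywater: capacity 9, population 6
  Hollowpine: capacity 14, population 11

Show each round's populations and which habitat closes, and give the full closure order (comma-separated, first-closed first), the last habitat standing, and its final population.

Round 1: Ashgrove=12 Dunmere=17 Fernhollow=20 Greywater=6 Hollowpine=11 Ironridge=15 → close Ironridge (overflow 10)
  15÷5 = 3 each, +1 to first 0
Round 2: Ashgrove=15 Dunmere=20 Fernhollow=23 Greywater=9 Hollowpine=14 → close Ashgrove (overflow 10)
  15÷4 = 3 each, +1 to first 3
Round 3: Dunmere=24 Fernhollow=27 Greywater=13 Hollowpine=17 → close Dunmere (overflow 14)
  24÷3 = 8 each, +1 to first 0
Round 4: Fernhollow=35 Greywater=21 Hollowpine=25 → close Fernhollow (overflow 21)
  35÷2 = 17 each, +1 to first 1
Round 5: Greywater=39 Hollowpine=42 → close Greywater (overflow 30)
  39÷1 = 39 each, +1 to first 0

Closure order: Ironridge, Ashgrove, Dunmere, Fernhollow, Greywater
Last habitat: Hollowpine with 81 animals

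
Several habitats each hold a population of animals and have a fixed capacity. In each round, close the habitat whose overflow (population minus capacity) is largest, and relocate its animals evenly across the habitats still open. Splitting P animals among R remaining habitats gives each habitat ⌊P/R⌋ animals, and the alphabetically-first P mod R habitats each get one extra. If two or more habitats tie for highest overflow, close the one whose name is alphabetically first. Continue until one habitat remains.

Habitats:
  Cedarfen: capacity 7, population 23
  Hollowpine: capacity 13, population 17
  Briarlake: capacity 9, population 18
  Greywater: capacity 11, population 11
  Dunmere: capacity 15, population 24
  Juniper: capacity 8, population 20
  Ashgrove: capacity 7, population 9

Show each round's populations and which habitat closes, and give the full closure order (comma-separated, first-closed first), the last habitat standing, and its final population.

Closure order: Cedarfen, Juniper, Briarlake, Dunmere, Ashgrove, Hollowpine
Last habitat: Greywater with 122 animals

Round 1: Ashgrove=9 Briarlake=18 Cedarfen=23 Dunmere=24 Greywater=11 Hollowpine=17 Juniper=20 → close Cedarfen (overflow 16)
  23÷6 = 3 each, +1 to first 5
Round 2: Ashgrove=13 Briarlake=22 Dunmere=28 Greywater=15 Hollowpine=21 Juniper=23 → close Juniper (overflow 15)
  23÷5 = 4 each, +1 to first 3
Round 3: Ashgrove=18 Briarlake=27 Dunmere=33 Greywater=19 Hollowpine=25 → close Briarlake (overflow 18)
  27÷4 = 6 each, +1 to first 3
Round 4: Ashgrove=25 Dunmere=40 Greywater=26 Hollowpine=31 → close Dunmere (overflow 25)
  40÷3 = 13 each, +1 to first 1
Round 5: Ashgrove=39 Greywater=39 Hollowpine=44 → close Ashgrove (overflow 32)
  39÷2 = 19 each, +1 to first 1
Round 6: Greywater=59 Hollowpine=63 → close Hollowpine (overflow 50)
  63÷1 = 63 each, +1 to first 0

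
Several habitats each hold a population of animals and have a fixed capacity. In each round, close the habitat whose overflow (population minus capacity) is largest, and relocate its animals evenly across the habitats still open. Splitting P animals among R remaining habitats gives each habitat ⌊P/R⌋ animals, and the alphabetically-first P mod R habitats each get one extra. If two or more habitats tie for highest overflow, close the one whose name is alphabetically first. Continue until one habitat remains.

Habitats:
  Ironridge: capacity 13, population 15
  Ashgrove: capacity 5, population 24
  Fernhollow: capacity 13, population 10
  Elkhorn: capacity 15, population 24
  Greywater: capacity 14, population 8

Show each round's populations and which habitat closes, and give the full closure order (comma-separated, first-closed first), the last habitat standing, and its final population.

Round 1: Ashgrove=24 Elkhorn=24 Fernhollow=10 Greywater=8 Ironridge=15 → close Ashgrove (overflow 19)
  24÷4 = 6 each, +1 to first 0
Round 2: Elkhorn=30 Fernhollow=16 Greywater=14 Ironridge=21 → close Elkhorn (overflow 15)
  30÷3 = 10 each, +1 to first 0
Round 3: Fernhollow=26 Greywater=24 Ironridge=31 → close Ironridge (overflow 18)
  31÷2 = 15 each, +1 to first 1
Round 4: Fernhollow=42 Greywater=39 → close Fernhollow (overflow 29)
  42÷1 = 42 each, +1 to first 0

Closure order: Ashgrove, Elkhorn, Ironridge, Fernhollow
Last habitat: Greywater with 81 animals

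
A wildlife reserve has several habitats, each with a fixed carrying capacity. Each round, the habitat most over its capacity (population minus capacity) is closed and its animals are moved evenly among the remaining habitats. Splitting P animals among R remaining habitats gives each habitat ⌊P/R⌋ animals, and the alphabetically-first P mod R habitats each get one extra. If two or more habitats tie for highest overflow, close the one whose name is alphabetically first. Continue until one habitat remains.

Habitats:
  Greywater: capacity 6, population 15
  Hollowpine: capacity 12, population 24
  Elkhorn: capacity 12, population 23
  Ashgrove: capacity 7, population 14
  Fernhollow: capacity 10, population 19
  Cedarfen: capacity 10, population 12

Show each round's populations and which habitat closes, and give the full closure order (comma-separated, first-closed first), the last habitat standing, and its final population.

Round 1: Ashgrove=14 Cedarfen=12 Elkhorn=23 Fernhollow=19 Greywater=15 Hollowpine=24 → close Hollowpine (overflow 12)
  24÷5 = 4 each, +1 to first 4
Round 2: Ashgrove=19 Cedarfen=17 Elkhorn=28 Fernhollow=24 Greywater=19 → close Elkhorn (overflow 16)
  28÷4 = 7 each, +1 to first 0
Round 3: Ashgrove=26 Cedarfen=24 Fernhollow=31 Greywater=26 → close Fernhollow (overflow 21)
  31÷3 = 10 each, +1 to first 1
Round 4: Ashgrove=37 Cedarfen=34 Greywater=36 → close Ashgrove (overflow 30)
  37÷2 = 18 each, +1 to first 1
Round 5: Cedarfen=53 Greywater=54 → close Greywater (overflow 48)
  54÷1 = 54 each, +1 to first 0

Closure order: Hollowpine, Elkhorn, Fernhollow, Ashgrove, Greywater
Last habitat: Cedarfen with 107 animals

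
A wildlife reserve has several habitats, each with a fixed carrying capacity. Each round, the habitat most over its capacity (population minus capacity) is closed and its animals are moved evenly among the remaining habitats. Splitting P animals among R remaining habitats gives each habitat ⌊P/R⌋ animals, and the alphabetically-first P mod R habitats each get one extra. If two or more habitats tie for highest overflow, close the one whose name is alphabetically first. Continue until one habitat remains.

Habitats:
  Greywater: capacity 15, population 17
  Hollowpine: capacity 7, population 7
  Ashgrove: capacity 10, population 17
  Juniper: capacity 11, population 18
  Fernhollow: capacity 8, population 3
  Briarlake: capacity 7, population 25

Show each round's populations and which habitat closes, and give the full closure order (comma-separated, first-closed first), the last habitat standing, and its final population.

Closure order: Briarlake, Ashgrove, Juniper, Greywater, Hollowpine
Last habitat: Fernhollow with 87 animals

Round 1: Ashgrove=17 Briarlake=25 Fernhollow=3 Greywater=17 Hollowpine=7 Juniper=18 → close Briarlake (overflow 18)
  25÷5 = 5 each, +1 to first 0
Round 2: Ashgrove=22 Fernhollow=8 Greywater=22 Hollowpine=12 Juniper=23 → close Ashgrove (overflow 12)
  22÷4 = 5 each, +1 to first 2
Round 3: Fernhollow=14 Greywater=28 Hollowpine=17 Juniper=28 → close Juniper (overflow 17)
  28÷3 = 9 each, +1 to first 1
Round 4: Fernhollow=24 Greywater=37 Hollowpine=26 → close Greywater (overflow 22)
  37÷2 = 18 each, +1 to first 1
Round 5: Fernhollow=43 Hollowpine=44 → close Hollowpine (overflow 37)
  44÷1 = 44 each, +1 to first 0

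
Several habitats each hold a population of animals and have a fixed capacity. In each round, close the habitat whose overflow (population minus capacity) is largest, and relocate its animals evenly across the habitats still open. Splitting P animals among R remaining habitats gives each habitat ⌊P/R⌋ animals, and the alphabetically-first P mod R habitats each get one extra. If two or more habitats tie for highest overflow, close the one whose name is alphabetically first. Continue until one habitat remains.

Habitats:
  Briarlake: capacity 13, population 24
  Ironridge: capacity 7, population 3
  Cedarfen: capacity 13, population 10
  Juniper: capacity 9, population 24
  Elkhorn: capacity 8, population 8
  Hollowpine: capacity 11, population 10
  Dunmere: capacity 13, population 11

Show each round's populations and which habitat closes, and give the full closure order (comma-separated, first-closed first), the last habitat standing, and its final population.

Round 1: Briarlake=24 Cedarfen=10 Dunmere=11 Elkhorn=8 Hollowpine=10 Ironridge=3 Juniper=24 → close Juniper (overflow 15)
  24÷6 = 4 each, +1 to first 0
Round 2: Briarlake=28 Cedarfen=14 Dunmere=15 Elkhorn=12 Hollowpine=14 Ironridge=7 → close Briarlake (overflow 15)
  28÷5 = 5 each, +1 to first 3
Round 3: Cedarfen=20 Dunmere=21 Elkhorn=18 Hollowpine=19 Ironridge=12 → close Elkhorn (overflow 10)
  18÷4 = 4 each, +1 to first 2
Round 4: Cedarfen=25 Dunmere=26 Hollowpine=23 Ironridge=16 → close Dunmere (overflow 13)
  26÷3 = 8 each, +1 to first 2
Round 5: Cedarfen=34 Hollowpine=32 Ironridge=24 → close Cedarfen (overflow 21)
  34÷2 = 17 each, +1 to first 0
Round 6: Hollowpine=49 Ironridge=41 → close Hollowpine (overflow 38)
  49÷1 = 49 each, +1 to first 0

Closure order: Juniper, Briarlake, Elkhorn, Dunmere, Cedarfen, Hollowpine
Last habitat: Ironridge with 90 animals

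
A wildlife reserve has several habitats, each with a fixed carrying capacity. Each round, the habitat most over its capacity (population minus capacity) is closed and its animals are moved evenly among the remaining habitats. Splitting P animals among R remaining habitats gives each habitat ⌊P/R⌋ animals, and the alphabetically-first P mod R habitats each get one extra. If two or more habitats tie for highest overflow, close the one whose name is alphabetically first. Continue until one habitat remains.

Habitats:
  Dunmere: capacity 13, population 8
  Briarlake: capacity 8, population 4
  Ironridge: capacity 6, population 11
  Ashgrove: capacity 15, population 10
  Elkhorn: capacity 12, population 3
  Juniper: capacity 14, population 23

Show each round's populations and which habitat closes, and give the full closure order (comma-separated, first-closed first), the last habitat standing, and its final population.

Round 1: Ashgrove=10 Briarlake=4 Dunmere=8 Elkhorn=3 Ironridge=11 Juniper=23 → close Juniper (overflow 9)
  23÷5 = 4 each, +1 to first 3
Round 2: Ashgrove=15 Briarlake=9 Dunmere=13 Elkhorn=7 Ironridge=15 → close Ironridge (overflow 9)
  15÷4 = 3 each, +1 to first 3
Round 3: Ashgrove=19 Briarlake=13 Dunmere=17 Elkhorn=10 → close Briarlake (overflow 5)
  13÷3 = 4 each, +1 to first 1
Round 4: Ashgrove=24 Dunmere=21 Elkhorn=14 → close Ashgrove (overflow 9)
  24÷2 = 12 each, +1 to first 0
Round 5: Dunmere=33 Elkhorn=26 → close Dunmere (overflow 20)
  33÷1 = 33 each, +1 to first 0

Closure order: Juniper, Ironridge, Briarlake, Ashgrove, Dunmere
Last habitat: Elkhorn with 59 animals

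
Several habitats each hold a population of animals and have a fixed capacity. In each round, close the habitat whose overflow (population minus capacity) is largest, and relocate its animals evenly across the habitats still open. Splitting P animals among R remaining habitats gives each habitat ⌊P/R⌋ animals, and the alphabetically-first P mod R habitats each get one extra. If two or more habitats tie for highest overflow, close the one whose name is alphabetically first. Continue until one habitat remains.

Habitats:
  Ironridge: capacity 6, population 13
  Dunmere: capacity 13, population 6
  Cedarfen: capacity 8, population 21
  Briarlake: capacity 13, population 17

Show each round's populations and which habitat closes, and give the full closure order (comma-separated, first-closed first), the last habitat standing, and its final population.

Round 1: Briarlake=17 Cedarfen=21 Dunmere=6 Ironridge=13 → close Cedarfen (overflow 13)
  21÷3 = 7 each, +1 to first 0
Round 2: Briarlake=24 Dunmere=13 Ironridge=20 → close Ironridge (overflow 14)
  20÷2 = 10 each, +1 to first 0
Round 3: Briarlake=34 Dunmere=23 → close Briarlake (overflow 21)
  34÷1 = 34 each, +1 to first 0

Closure order: Cedarfen, Ironridge, Briarlake
Last habitat: Dunmere with 57 animals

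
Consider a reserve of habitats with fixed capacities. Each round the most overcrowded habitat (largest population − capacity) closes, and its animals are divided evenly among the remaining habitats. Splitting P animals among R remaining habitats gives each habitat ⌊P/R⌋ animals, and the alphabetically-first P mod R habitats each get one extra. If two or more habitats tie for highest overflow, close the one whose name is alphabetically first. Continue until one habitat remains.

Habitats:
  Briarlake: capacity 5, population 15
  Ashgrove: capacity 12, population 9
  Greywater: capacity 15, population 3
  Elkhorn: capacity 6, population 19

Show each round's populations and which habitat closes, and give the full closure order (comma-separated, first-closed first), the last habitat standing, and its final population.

Round 1: Ashgrove=9 Briarlake=15 Elkhorn=19 Greywater=3 → close Elkhorn (overflow 13)
  19÷3 = 6 each, +1 to first 1
Round 2: Ashgrove=16 Briarlake=21 Greywater=9 → close Briarlake (overflow 16)
  21÷2 = 10 each, +1 to first 1
Round 3: Ashgrove=27 Greywater=19 → close Ashgrove (overflow 15)
  27÷1 = 27 each, +1 to first 0

Closure order: Elkhorn, Briarlake, Ashgrove
Last habitat: Greywater with 46 animals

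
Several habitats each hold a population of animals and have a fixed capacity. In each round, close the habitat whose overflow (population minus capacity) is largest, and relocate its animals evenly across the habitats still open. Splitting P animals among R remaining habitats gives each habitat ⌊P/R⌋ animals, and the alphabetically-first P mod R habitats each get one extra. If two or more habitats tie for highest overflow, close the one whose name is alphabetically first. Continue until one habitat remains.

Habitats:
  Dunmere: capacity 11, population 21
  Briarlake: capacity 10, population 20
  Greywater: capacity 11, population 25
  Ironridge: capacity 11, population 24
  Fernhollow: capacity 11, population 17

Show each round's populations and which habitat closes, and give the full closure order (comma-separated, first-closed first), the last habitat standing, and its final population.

Round 1: Briarlake=20 Dunmere=21 Fernhollow=17 Greywater=25 Ironridge=24 → close Greywater (overflow 14)
  25÷4 = 6 each, +1 to first 1
Round 2: Briarlake=27 Dunmere=27 Fernhollow=23 Ironridge=30 → close Ironridge (overflow 19)
  30÷3 = 10 each, +1 to first 0
Round 3: Briarlake=37 Dunmere=37 Fernhollow=33 → close Briarlake (overflow 27)
  37÷2 = 18 each, +1 to first 1
Round 4: Dunmere=56 Fernhollow=51 → close Dunmere (overflow 45)
  56÷1 = 56 each, +1 to first 0

Closure order: Greywater, Ironridge, Briarlake, Dunmere
Last habitat: Fernhollow with 107 animals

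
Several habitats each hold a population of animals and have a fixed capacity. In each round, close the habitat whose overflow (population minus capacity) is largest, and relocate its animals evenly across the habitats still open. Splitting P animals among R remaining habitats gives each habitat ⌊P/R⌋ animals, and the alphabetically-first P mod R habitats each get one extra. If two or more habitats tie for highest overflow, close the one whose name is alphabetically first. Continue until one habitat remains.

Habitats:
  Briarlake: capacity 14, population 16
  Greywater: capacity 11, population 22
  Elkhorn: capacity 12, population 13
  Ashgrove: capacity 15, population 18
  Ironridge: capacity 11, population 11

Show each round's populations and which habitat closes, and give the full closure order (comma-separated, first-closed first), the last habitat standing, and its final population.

Closure order: Greywater, Ashgrove, Briarlake, Elkhorn
Last habitat: Ironridge with 80 animals

Round 1: Ashgrove=18 Briarlake=16 Elkhorn=13 Greywater=22 Ironridge=11 → close Greywater (overflow 11)
  22÷4 = 5 each, +1 to first 2
Round 2: Ashgrove=24 Briarlake=22 Elkhorn=18 Ironridge=16 → close Ashgrove (overflow 9)
  24÷3 = 8 each, +1 to first 0
Round 3: Briarlake=30 Elkhorn=26 Ironridge=24 → close Briarlake (overflow 16)
  30÷2 = 15 each, +1 to first 0
Round 4: Elkhorn=41 Ironridge=39 → close Elkhorn (overflow 29)
  41÷1 = 41 each, +1 to first 0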